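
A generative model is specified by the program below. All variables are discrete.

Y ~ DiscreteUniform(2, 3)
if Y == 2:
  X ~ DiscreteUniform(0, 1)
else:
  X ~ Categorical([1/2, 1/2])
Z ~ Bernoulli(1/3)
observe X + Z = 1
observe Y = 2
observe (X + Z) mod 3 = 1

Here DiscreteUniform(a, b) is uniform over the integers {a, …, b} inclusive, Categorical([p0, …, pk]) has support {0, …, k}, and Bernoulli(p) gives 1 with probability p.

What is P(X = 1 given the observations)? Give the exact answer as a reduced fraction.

P(X = 1 | obs) = 2/3

Enumerate traces; 2 have nonzero weight after conditioning:
  (Y=2, X=0, Z=1) weight 1/12
  (Y=2, X=1, Z=0) weight 1/6
Group by X:
  weight(X=0) = 1/12
  weight(X=1) = 1/6
Total weight = 1/12 + 1/6 = 1/4
P(X=0 | obs) = 1/12 / 1/4 = 1/3
P(X=1 | obs) = 1/6 / 1/4 = 2/3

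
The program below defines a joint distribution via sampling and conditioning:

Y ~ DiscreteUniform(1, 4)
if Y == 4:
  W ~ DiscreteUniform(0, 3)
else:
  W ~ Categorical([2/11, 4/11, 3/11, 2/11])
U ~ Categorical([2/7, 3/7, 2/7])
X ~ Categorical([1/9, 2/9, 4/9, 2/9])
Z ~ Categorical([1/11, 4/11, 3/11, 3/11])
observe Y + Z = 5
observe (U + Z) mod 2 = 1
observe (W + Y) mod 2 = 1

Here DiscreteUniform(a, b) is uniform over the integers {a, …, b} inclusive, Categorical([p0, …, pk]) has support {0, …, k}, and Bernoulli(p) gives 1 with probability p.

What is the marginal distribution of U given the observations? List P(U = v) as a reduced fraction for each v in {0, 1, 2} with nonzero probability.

P(U=0) = 16/41, P(U=1) = 9/41, P(U=2) = 16/41

Enumerate traces; 40 have nonzero weight after conditioning:
  (Y=2, W=1, U=0, X=0, Z=3) weight 2/2541
  (Y=2, W=1, U=0, X=1, Z=3) weight 4/2541
  (Y=2, W=1, U=0, X=2, Z=3) weight 8/2541
  (Y=2, W=1, U=0, X=3, Z=3) weight 4/2541
  (Y=2, W=1, U=2, X=0, Z=3) weight 2/2541
  (Y=2, W=1, U=2, X=1, Z=3) weight 4/2541
  (Y=2, W=1, U=2, X=2, Z=3) weight 8/2541
  (Y=2, W=1, U=2, X=3, Z=3) weight 4/2541
  (Y=3, W=0, U=1, X=0, Z=2) weight 1/1694
  … 31 more
Group by U:
  weight(U=0) = 20/847
  weight(U=1) = 45/3388
  weight(U=2) = 20/847
Total weight = 20/847 + 45/3388 + 20/847 = 205/3388
P(U=0 | obs) = 20/847 / 205/3388 = 16/41
P(U=1 | obs) = 45/3388 / 205/3388 = 9/41
P(U=2 | obs) = 20/847 / 205/3388 = 16/41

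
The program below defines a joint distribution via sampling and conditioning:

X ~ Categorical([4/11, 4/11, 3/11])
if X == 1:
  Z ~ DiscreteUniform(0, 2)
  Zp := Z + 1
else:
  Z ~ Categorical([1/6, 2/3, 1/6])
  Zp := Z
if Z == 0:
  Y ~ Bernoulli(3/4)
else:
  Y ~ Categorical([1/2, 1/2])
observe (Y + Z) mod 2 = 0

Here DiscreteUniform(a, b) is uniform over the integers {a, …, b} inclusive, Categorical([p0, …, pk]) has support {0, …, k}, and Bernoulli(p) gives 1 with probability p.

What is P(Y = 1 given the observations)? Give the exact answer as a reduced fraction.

Enumerate traces; 9 have nonzero weight after conditioning:
  (X=0, Z=0, Y=0) weight 1/66
  (X=0, Z=1, Y=1) weight 4/33
  (X=0, Z=2, Y=0) weight 1/33
  (X=1, Z=0, Y=0) weight 1/33
  (X=1, Z=1, Y=1) weight 2/33
  (X=1, Z=2, Y=0) weight 2/33
  (X=2, Z=0, Y=0) weight 1/88
  (X=2, Z=1, Y=1) weight 1/11
  … 1 more
Group by Y:
  weight(Y=0) = 15/88
  weight(Y=1) = 3/11
Total weight = 15/88 + 3/11 = 39/88
P(Y=0 | obs) = 15/88 / 39/88 = 5/13
P(Y=1 | obs) = 3/11 / 39/88 = 8/13

P(Y = 1 | obs) = 8/13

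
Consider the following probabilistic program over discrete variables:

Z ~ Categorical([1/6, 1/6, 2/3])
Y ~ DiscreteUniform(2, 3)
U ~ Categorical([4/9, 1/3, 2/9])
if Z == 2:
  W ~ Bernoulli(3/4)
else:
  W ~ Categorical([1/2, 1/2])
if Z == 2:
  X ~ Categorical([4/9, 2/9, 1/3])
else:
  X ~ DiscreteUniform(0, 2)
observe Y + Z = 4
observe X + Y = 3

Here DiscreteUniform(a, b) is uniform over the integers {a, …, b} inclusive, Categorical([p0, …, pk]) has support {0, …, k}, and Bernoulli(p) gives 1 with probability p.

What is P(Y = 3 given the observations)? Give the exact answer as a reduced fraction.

Enumerate traces; 12 have nonzero weight after conditioning:
  (Z=1, Y=3, U=0, W=0, X=0) weight 1/162
  (Z=1, Y=3, U=0, W=1, X=0) weight 1/162
  (Z=1, Y=3, U=1, W=0, X=0) weight 1/216
  (Z=1, Y=3, U=1, W=1, X=0) weight 1/216
  (Z=1, Y=3, U=2, W=0, X=0) weight 1/324
  (Z=1, Y=3, U=2, W=1, X=0) weight 1/324
  (Z=2, Y=2, U=0, W=0, X=1) weight 2/243
  (Z=2, Y=2, U=0, W=1, X=1) weight 2/81
  … 4 more
Group by Y:
  weight(Y=2) = 2/27
  weight(Y=3) = 1/36
Total weight = 2/27 + 1/36 = 11/108
P(Y=2 | obs) = 2/27 / 11/108 = 8/11
P(Y=3 | obs) = 1/36 / 11/108 = 3/11

P(Y = 3 | obs) = 3/11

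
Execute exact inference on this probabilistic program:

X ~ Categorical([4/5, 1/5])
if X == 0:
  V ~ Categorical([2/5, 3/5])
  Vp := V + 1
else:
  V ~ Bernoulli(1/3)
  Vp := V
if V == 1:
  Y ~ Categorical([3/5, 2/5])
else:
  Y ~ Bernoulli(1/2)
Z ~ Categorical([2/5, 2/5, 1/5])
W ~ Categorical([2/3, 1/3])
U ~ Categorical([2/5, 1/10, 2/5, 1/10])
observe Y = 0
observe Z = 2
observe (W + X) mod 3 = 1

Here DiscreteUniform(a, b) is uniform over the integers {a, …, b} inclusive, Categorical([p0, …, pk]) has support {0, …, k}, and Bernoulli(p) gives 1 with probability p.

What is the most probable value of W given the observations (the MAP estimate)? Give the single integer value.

Enumerate traces; 16 have nonzero weight after conditioning:
  (X=0, V=0, Y=0, Z=2, W=1, U=0) weight 8/1875
  (X=0, V=0, Y=0, Z=2, W=1, U=1) weight 2/1875
  (X=0, V=0, Y=0, Z=2, W=1, U=2) weight 8/1875
  (X=0, V=0, Y=0, Z=2, W=1, U=3) weight 2/1875
  (X=0, V=1, Y=0, Z=2, W=1, U=0) weight 24/3125
  (X=0, V=1, Y=0, Z=2, W=1, U=1) weight 6/3125
  (X=0, V=1, Y=0, Z=2, W=1, U=2) weight 24/3125
  (X=0, V=1, Y=0, Z=2, W=1, U=3) weight 6/3125
  (X=1, V=0, Y=0, Z=2, W=0, U=0) weight 4/1125
  … 7 more
Group by W:
  weight(W=0) = 16/1125
  weight(W=1) = 56/1875
Total weight = 16/1125 + 56/1875 = 248/5625
P(W=0 | obs) = 16/1125 / 248/5625 = 10/31
P(W=1 | obs) = 56/1875 / 248/5625 = 21/31
argmax = 1

argmax_v P(W = v | obs) = 1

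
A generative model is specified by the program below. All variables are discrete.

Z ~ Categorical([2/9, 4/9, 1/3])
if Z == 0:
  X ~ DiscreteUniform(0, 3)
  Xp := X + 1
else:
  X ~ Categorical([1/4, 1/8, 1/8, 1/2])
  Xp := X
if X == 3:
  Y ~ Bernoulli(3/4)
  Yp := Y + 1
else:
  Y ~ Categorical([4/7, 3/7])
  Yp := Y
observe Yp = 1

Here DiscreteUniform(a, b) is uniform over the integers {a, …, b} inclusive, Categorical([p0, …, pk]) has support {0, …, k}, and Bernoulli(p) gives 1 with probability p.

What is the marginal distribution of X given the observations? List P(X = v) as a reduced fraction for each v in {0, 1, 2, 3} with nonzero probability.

Enumerate traces; 12 have nonzero weight after conditioning:
  (Z=0, X=0, Y=1) weight 1/42
  (Z=0, X=1, Y=1) weight 1/42
  (Z=0, X=2, Y=1) weight 1/42
  (Z=0, X=3, Y=0) weight 1/72
  (Z=1, X=0, Y=1) weight 1/21
  (Z=1, X=1, Y=1) weight 1/42
  (Z=1, X=2, Y=1) weight 1/42
  (Z=1, X=3, Y=0) weight 1/18
  … 4 more
Group by X:
  weight(X=0) = 3/28
  weight(X=1) = 11/168
  weight(X=2) = 11/168
  weight(X=3) = 1/9
Total weight = 3/28 + 11/168 + 11/168 + 1/9 = 22/63
P(X=0 | obs) = 3/28 / 22/63 = 27/88
P(X=1 | obs) = 11/168 / 22/63 = 3/16
P(X=2 | obs) = 11/168 / 22/63 = 3/16
P(X=3 | obs) = 1/9 / 22/63 = 7/22

P(X=0) = 27/88, P(X=1) = 3/16, P(X=2) = 3/16, P(X=3) = 7/22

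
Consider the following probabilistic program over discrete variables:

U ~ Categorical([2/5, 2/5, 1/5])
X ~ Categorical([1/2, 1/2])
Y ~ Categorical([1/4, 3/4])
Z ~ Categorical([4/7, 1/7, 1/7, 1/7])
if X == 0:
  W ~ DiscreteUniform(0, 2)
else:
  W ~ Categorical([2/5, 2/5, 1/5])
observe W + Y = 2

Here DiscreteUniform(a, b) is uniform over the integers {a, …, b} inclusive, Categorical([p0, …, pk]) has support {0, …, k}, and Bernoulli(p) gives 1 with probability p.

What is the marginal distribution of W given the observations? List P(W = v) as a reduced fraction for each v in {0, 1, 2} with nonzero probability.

Enumerate traces; 48 have nonzero weight after conditioning:
  (U=0, X=0, Y=0, Z=0, W=2) weight 1/105
  (U=0, X=0, Y=0, Z=1, W=2) weight 1/420
  (U=0, X=0, Y=0, Z=2, W=2) weight 1/420
  (U=0, X=0, Y=0, Z=3, W=2) weight 1/420
  (U=0, X=0, Y=1, Z=0, W=1) weight 1/35
  (U=0, X=0, Y=1, Z=1, W=1) weight 1/140
  (U=0, X=0, Y=1, Z=2, W=1) weight 1/140
  (U=0, X=0, Y=1, Z=3, W=1) weight 1/140
  … 40 more
Group by W:
  weight(W=1) = 11/40
  weight(W=2) = 1/15
Total weight = 11/40 + 1/15 = 41/120
P(W=1 | obs) = 11/40 / 41/120 = 33/41
P(W=2 | obs) = 1/15 / 41/120 = 8/41

P(W=1) = 33/41, P(W=2) = 8/41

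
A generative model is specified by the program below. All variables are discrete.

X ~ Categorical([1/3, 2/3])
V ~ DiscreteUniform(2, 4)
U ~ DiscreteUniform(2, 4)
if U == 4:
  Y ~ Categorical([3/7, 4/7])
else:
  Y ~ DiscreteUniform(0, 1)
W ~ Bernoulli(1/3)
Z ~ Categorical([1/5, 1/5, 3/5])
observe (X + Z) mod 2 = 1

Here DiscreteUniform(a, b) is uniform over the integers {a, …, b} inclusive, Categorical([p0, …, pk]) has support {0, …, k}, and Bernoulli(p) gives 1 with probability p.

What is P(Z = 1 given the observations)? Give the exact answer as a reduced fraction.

P(Z = 1 | obs) = 1/9

Enumerate traces; 108 have nonzero weight after conditioning:
  (X=0, V=2, U=2, Y=0, W=0, Z=1) weight 1/405
  (X=0, V=2, U=2, Y=0, W=1, Z=1) weight 1/810
  (X=0, V=2, U=2, Y=1, W=0, Z=1) weight 1/405
  (X=0, V=2, U=2, Y=1, W=1, Z=1) weight 1/810
  (X=0, V=2, U=3, Y=0, W=0, Z=1) weight 1/405
  (X=0, V=2, U=3, Y=0, W=1, Z=1) weight 1/810
  (X=0, V=2, U=3, Y=1, W=0, Z=1) weight 1/405
  (X=0, V=2, U=3, Y=1, W=1, Z=1) weight 1/810
  (X=1, V=2, U=2, Y=0, W=0, Z=0) weight 2/405
  (X=1, V=2, U=2, Y=0, W=0, Z=2) weight 2/135
  … 98 more
Group by Z:
  weight(Z=0) = 2/15
  weight(Z=1) = 1/15
  weight(Z=2) = 2/5
Total weight = 2/15 + 1/15 + 2/5 = 3/5
P(Z=0 | obs) = 2/15 / 3/5 = 2/9
P(Z=1 | obs) = 1/15 / 3/5 = 1/9
P(Z=2 | obs) = 2/5 / 3/5 = 2/3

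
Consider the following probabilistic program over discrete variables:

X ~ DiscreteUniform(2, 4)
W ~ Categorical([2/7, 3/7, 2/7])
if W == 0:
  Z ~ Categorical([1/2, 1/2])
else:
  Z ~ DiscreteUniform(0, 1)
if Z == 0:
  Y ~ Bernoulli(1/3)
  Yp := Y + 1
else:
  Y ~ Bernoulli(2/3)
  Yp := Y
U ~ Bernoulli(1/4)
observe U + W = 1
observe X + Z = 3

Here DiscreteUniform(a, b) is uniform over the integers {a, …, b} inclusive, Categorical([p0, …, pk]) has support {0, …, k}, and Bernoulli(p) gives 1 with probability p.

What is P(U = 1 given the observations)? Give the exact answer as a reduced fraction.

Enumerate traces; 8 have nonzero weight after conditioning:
  (X=2, W=0, Z=1, Y=0, U=1) weight 1/252
  (X=2, W=0, Z=1, Y=1, U=1) weight 1/126
  (X=2, W=1, Z=1, Y=0, U=0) weight 1/56
  (X=2, W=1, Z=1, Y=1, U=0) weight 1/28
  (X=3, W=0, Z=0, Y=0, U=1) weight 1/126
  (X=3, W=0, Z=0, Y=1, U=1) weight 1/252
  (X=3, W=1, Z=0, Y=0, U=0) weight 1/28
  (X=3, W=1, Z=0, Y=1, U=0) weight 1/56
Group by U:
  weight(U=0) = 3/28
  weight(U=1) = 1/42
Total weight = 3/28 + 1/42 = 11/84
P(U=0 | obs) = 3/28 / 11/84 = 9/11
P(U=1 | obs) = 1/42 / 11/84 = 2/11

P(U = 1 | obs) = 2/11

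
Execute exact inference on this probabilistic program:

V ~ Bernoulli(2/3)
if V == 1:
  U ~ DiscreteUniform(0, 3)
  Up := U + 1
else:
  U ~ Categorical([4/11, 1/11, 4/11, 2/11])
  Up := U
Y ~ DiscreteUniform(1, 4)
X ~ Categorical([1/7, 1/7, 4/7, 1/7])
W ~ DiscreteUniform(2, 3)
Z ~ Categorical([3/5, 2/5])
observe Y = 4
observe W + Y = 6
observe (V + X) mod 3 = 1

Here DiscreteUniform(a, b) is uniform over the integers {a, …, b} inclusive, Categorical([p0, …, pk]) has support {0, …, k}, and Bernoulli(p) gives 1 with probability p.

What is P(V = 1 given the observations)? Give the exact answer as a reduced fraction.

Enumerate traces; 24 have nonzero weight after conditioning:
  (V=0, U=0, Y=4, X=1, W=2, Z=0) weight 1/770
  (V=0, U=0, Y=4, X=1, W=2, Z=1) weight 1/1155
  (V=0, U=1, Y=4, X=1, W=2, Z=0) weight 1/3080
  (V=0, U=1, Y=4, X=1, W=2, Z=1) weight 1/4620
  (V=0, U=2, Y=4, X=1, W=2, Z=0) weight 1/770
  (V=0, U=2, Y=4, X=1, W=2, Z=1) weight 1/1155
  (V=0, U=3, Y=4, X=1, W=2, Z=0) weight 1/1540
  (V=0, U=3, Y=4, X=1, W=2, Z=1) weight 1/2310
  (V=1, U=0, Y=4, X=0, W=2, Z=0) weight 1/560
  … 15 more
Group by V:
  weight(V=0) = 1/168
  weight(V=1) = 1/42
Total weight = 1/168 + 1/42 = 5/168
P(V=0 | obs) = 1/168 / 5/168 = 1/5
P(V=1 | obs) = 1/42 / 5/168 = 4/5

P(V = 1 | obs) = 4/5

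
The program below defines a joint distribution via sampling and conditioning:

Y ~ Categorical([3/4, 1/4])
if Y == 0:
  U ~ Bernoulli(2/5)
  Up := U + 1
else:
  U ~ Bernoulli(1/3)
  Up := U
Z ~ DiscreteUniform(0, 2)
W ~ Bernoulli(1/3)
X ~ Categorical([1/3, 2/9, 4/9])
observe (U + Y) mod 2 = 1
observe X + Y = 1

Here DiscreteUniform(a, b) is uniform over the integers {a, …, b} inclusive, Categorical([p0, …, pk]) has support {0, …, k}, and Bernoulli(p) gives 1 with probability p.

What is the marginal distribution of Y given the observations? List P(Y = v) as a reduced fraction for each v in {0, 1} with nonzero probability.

P(Y=0) = 6/11, P(Y=1) = 5/11

Enumerate traces; 12 have nonzero weight after conditioning:
  (Y=0, U=1, Z=0, W=0, X=1) weight 2/135
  (Y=0, U=1, Z=0, W=1, X=1) weight 1/135
  (Y=0, U=1, Z=1, W=0, X=1) weight 2/135
  (Y=0, U=1, Z=1, W=1, X=1) weight 1/135
  (Y=0, U=1, Z=2, W=0, X=1) weight 2/135
  (Y=0, U=1, Z=2, W=1, X=1) weight 1/135
  (Y=1, U=0, Z=0, W=0, X=0) weight 1/81
  (Y=1, U=0, Z=0, W=1, X=0) weight 1/162
  … 4 more
Group by Y:
  weight(Y=0) = 1/15
  weight(Y=1) = 1/18
Total weight = 1/15 + 1/18 = 11/90
P(Y=0 | obs) = 1/15 / 11/90 = 6/11
P(Y=1 | obs) = 1/18 / 11/90 = 5/11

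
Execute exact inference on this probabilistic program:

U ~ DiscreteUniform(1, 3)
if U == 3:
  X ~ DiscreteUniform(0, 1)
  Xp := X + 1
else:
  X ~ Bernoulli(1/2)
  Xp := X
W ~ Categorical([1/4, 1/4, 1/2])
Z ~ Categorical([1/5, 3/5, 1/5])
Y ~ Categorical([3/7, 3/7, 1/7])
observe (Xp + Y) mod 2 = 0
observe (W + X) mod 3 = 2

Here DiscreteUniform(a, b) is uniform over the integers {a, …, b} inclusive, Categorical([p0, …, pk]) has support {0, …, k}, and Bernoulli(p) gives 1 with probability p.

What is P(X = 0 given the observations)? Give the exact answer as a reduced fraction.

P(X = 0 | obs) = 11/16

Enumerate traces; 27 have nonzero weight after conditioning:
  (U=1, X=0, W=2, Z=0, Y=0) weight 1/140
  (U=1, X=0, W=2, Z=0, Y=2) weight 1/420
  (U=1, X=0, W=2, Z=1, Y=0) weight 3/140
  (U=1, X=0, W=2, Z=1, Y=2) weight 1/140
  (U=1, X=0, W=2, Z=2, Y=0) weight 1/140
  (U=1, X=0, W=2, Z=2, Y=2) weight 1/420
  (U=1, X=1, W=1, Z=0, Y=1) weight 1/280
  (U=1, X=1, W=1, Z=1, Y=1) weight 3/280
  … 19 more
Group by X:
  weight(X=0) = 11/84
  weight(X=1) = 5/84
Total weight = 11/84 + 5/84 = 4/21
P(X=0 | obs) = 11/84 / 4/21 = 11/16
P(X=1 | obs) = 5/84 / 4/21 = 5/16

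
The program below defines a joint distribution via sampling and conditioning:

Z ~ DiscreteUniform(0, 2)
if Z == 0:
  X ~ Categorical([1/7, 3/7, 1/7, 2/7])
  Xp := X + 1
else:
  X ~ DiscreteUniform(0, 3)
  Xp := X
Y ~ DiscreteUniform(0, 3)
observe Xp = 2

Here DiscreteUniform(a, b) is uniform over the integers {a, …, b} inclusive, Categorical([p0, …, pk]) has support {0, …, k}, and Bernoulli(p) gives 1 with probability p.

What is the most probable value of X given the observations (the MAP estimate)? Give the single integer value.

Enumerate traces; 12 have nonzero weight after conditioning:
  (Z=0, X=1, Y=0) weight 1/28
  (Z=0, X=1, Y=1) weight 1/28
  (Z=0, X=1, Y=2) weight 1/28
  (Z=0, X=1, Y=3) weight 1/28
  (Z=1, X=2, Y=0) weight 1/48
  (Z=1, X=2, Y=1) weight 1/48
  (Z=1, X=2, Y=2) weight 1/48
  (Z=1, X=2, Y=3) weight 1/48
  … 4 more
Group by X:
  weight(X=1) = 1/7
  weight(X=2) = 1/6
Total weight = 1/7 + 1/6 = 13/42
P(X=1 | obs) = 1/7 / 13/42 = 6/13
P(X=2 | obs) = 1/6 / 13/42 = 7/13
argmax = 2

argmax_v P(X = v | obs) = 2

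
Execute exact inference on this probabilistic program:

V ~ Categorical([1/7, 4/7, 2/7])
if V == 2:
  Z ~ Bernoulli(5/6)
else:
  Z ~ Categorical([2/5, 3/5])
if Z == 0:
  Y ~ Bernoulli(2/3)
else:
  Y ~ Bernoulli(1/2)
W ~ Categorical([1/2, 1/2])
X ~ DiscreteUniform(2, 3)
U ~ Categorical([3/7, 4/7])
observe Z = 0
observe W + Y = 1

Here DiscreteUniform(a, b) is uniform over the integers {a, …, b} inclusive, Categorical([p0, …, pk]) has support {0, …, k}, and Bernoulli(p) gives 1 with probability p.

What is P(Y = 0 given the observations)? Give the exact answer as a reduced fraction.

P(Y = 0 | obs) = 1/3

Enumerate traces; 24 have nonzero weight after conditioning:
  (V=0, Z=0, Y=0, W=1, X=2, U=0) weight 1/490
  (V=0, Z=0, Y=0, W=1, X=2, U=1) weight 2/735
  (V=0, Z=0, Y=0, W=1, X=3, U=0) weight 1/490
  (V=0, Z=0, Y=0, W=1, X=3, U=1) weight 2/735
  (V=0, Z=0, Y=1, W=0, X=2, U=0) weight 1/245
  (V=0, Z=0, Y=1, W=0, X=2, U=1) weight 4/735
  (V=0, Z=0, Y=1, W=0, X=3, U=0) weight 1/245
  (V=0, Z=0, Y=1, W=0, X=3, U=1) weight 4/735
  … 16 more
Group by Y:
  weight(Y=0) = 1/18
  weight(Y=1) = 1/9
Total weight = 1/18 + 1/9 = 1/6
P(Y=0 | obs) = 1/18 / 1/6 = 1/3
P(Y=1 | obs) = 1/9 / 1/6 = 2/3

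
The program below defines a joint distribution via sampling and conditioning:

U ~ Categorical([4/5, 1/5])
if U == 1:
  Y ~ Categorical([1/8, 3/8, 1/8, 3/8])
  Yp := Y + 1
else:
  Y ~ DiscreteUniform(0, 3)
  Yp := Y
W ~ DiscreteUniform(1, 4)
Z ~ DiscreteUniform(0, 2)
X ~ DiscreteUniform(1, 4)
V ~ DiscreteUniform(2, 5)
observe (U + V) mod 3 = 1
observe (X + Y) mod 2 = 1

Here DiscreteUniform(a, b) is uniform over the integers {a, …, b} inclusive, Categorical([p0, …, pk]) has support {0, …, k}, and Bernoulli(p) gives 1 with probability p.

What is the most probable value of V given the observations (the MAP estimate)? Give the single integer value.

Enumerate traces; 192 have nonzero weight after conditioning:
  (U=0, Y=0, W=1, Z=0, X=1, V=4) weight 1/960
  (U=0, Y=0, W=1, Z=0, X=3, V=4) weight 1/960
  (U=0, Y=0, W=1, Z=1, X=1, V=4) weight 1/960
  (U=0, Y=0, W=1, Z=1, X=3, V=4) weight 1/960
  (U=0, Y=0, W=1, Z=2, X=1, V=4) weight 1/960
  (U=0, Y=0, W=1, Z=2, X=3, V=4) weight 1/960
  (U=0, Y=0, W=2, Z=0, X=1, V=4) weight 1/960
  (U=0, Y=0, W=2, Z=0, X=3, V=4) weight 1/960
  (U=1, Y=0, W=1, Z=0, X=1, V=3) weight 1/7680
  … 183 more
Group by V:
  weight(V=3) = 1/40
  weight(V=4) = 1/10
Total weight = 1/40 + 1/10 = 1/8
P(V=3 | obs) = 1/40 / 1/8 = 1/5
P(V=4 | obs) = 1/10 / 1/8 = 4/5
argmax = 4

argmax_v P(V = v | obs) = 4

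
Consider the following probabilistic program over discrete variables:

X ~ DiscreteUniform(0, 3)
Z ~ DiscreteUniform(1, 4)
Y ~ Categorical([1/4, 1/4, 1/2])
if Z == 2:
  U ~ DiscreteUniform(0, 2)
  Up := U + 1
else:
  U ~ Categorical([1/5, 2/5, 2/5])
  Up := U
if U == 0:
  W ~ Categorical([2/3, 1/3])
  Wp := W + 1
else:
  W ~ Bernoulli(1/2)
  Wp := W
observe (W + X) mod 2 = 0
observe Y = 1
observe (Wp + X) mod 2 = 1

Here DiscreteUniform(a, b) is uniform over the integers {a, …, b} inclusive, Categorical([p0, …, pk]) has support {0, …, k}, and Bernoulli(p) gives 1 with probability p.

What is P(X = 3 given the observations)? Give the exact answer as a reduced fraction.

P(X = 3 | obs) = 1/6

Enumerate traces; 16 have nonzero weight after conditioning:
  (X=0, Z=1, Y=1, U=0, W=0) weight 1/480
  (X=0, Z=2, Y=1, U=0, W=0) weight 1/288
  (X=0, Z=3, Y=1, U=0, W=0) weight 1/480
  (X=0, Z=4, Y=1, U=0, W=0) weight 1/480
  (X=1, Z=1, Y=1, U=0, W=1) weight 1/960
  (X=1, Z=2, Y=1, U=0, W=1) weight 1/576
  (X=1, Z=3, Y=1, U=0, W=1) weight 1/960
  (X=1, Z=4, Y=1, U=0, W=1) weight 1/960
  (X=2, Z=1, Y=1, U=0, W=0) weight 1/480
  (X=3, Z=1, Y=1, U=0, W=1) weight 1/960
  … 6 more
Group by X:
  weight(X=0) = 7/720
  weight(X=1) = 7/1440
  weight(X=2) = 7/720
  weight(X=3) = 7/1440
Total weight = 7/720 + 7/1440 + 7/720 + 7/1440 = 7/240
P(X=0 | obs) = 7/720 / 7/240 = 1/3
P(X=1 | obs) = 7/1440 / 7/240 = 1/6
P(X=2 | obs) = 7/720 / 7/240 = 1/3
P(X=3 | obs) = 7/1440 / 7/240 = 1/6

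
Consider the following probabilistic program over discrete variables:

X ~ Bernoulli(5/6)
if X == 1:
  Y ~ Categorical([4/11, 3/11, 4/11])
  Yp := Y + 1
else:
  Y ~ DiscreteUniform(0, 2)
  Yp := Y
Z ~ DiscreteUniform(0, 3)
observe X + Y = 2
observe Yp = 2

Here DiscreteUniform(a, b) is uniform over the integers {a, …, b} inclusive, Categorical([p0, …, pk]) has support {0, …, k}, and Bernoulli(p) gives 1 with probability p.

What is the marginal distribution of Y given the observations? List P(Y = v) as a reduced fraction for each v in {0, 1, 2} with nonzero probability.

P(Y=1) = 45/56, P(Y=2) = 11/56

Enumerate traces; 8 have nonzero weight after conditioning:
  (X=0, Y=2, Z=0) weight 1/72
  (X=0, Y=2, Z=1) weight 1/72
  (X=0, Y=2, Z=2) weight 1/72
  (X=0, Y=2, Z=3) weight 1/72
  (X=1, Y=1, Z=0) weight 5/88
  (X=1, Y=1, Z=1) weight 5/88
  (X=1, Y=1, Z=2) weight 5/88
  (X=1, Y=1, Z=3) weight 5/88
Group by Y:
  weight(Y=1) = 5/22
  weight(Y=2) = 1/18
Total weight = 5/22 + 1/18 = 28/99
P(Y=1 | obs) = 5/22 / 28/99 = 45/56
P(Y=2 | obs) = 1/18 / 28/99 = 11/56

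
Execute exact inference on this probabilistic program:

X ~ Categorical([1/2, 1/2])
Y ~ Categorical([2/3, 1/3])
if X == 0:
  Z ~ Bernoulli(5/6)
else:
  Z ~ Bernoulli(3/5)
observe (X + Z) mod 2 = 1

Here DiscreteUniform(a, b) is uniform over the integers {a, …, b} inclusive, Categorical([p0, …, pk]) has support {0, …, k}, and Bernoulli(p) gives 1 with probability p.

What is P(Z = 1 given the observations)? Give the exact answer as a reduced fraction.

P(Z = 1 | obs) = 25/37

Enumerate traces; 4 have nonzero weight after conditioning:
  (X=0, Y=0, Z=1) weight 5/18
  (X=0, Y=1, Z=1) weight 5/36
  (X=1, Y=0, Z=0) weight 2/15
  (X=1, Y=1, Z=0) weight 1/15
Group by Z:
  weight(Z=0) = 1/5
  weight(Z=1) = 5/12
Total weight = 1/5 + 5/12 = 37/60
P(Z=0 | obs) = 1/5 / 37/60 = 12/37
P(Z=1 | obs) = 5/12 / 37/60 = 25/37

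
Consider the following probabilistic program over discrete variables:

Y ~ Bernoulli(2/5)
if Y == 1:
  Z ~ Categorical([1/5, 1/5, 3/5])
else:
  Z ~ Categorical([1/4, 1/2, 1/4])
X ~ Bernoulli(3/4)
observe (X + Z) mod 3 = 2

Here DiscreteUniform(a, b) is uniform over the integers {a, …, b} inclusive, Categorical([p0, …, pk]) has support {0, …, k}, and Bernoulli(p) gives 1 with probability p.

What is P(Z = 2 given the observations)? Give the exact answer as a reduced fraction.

Enumerate traces; 4 have nonzero weight after conditioning:
  (Y=0, Z=1, X=1) weight 9/40
  (Y=0, Z=2, X=0) weight 3/80
  (Y=1, Z=1, X=1) weight 3/50
  (Y=1, Z=2, X=0) weight 3/50
Group by Z:
  weight(Z=1) = 57/200
  weight(Z=2) = 39/400
Total weight = 57/200 + 39/400 = 153/400
P(Z=1 | obs) = 57/200 / 153/400 = 38/51
P(Z=2 | obs) = 39/400 / 153/400 = 13/51

P(Z = 2 | obs) = 13/51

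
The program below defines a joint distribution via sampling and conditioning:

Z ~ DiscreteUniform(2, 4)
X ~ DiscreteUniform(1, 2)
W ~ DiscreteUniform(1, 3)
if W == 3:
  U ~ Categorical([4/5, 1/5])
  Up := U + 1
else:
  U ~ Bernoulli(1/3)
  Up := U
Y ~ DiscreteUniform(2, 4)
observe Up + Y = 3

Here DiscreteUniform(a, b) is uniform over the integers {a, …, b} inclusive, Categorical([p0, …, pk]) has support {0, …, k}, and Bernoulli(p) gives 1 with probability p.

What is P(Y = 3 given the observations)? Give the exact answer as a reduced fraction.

P(Y = 3 | obs) = 10/21

Enumerate traces; 30 have nonzero weight after conditioning:
  (Z=2, X=1, W=1, U=0, Y=3) weight 1/81
  (Z=2, X=1, W=1, U=1, Y=2) weight 1/162
  (Z=2, X=1, W=2, U=0, Y=3) weight 1/81
  (Z=2, X=1, W=2, U=1, Y=2) weight 1/162
  (Z=2, X=1, W=3, U=0, Y=2) weight 2/135
  (Z=2, X=2, W=1, U=0, Y=3) weight 1/81
  (Z=2, X=2, W=1, U=1, Y=2) weight 1/162
  (Z=2, X=2, W=2, U=0, Y=3) weight 1/81
  … 22 more
Group by Y:
  weight(Y=2) = 22/135
  weight(Y=3) = 4/27
Total weight = 22/135 + 4/27 = 14/45
P(Y=2 | obs) = 22/135 / 14/45 = 11/21
P(Y=3 | obs) = 4/27 / 14/45 = 10/21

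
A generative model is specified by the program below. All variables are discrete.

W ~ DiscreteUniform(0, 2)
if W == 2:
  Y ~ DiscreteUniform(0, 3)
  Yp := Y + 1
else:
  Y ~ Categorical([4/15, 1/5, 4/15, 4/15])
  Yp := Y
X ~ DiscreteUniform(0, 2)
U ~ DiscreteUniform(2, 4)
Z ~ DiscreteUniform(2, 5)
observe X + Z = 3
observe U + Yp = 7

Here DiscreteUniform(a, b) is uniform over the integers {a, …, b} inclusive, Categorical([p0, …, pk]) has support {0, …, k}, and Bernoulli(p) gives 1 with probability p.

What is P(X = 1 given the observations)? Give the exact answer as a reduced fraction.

P(X = 1 | obs) = 1/2

Enumerate traces; 8 have nonzero weight after conditioning:
  (W=0, Y=3, X=0, U=4, Z=3) weight 1/405
  (W=0, Y=3, X=1, U=4, Z=2) weight 1/405
  (W=1, Y=3, X=0, U=4, Z=3) weight 1/405
  (W=1, Y=3, X=1, U=4, Z=2) weight 1/405
  (W=2, Y=2, X=0, U=4, Z=3) weight 1/432
  (W=2, Y=2, X=1, U=4, Z=2) weight 1/432
  (W=2, Y=3, X=0, U=3, Z=3) weight 1/432
  (W=2, Y=3, X=1, U=3, Z=2) weight 1/432
Group by X:
  weight(X=0) = 31/3240
  weight(X=1) = 31/3240
Total weight = 31/3240 + 31/3240 = 31/1620
P(X=0 | obs) = 31/3240 / 31/1620 = 1/2
P(X=1 | obs) = 31/3240 / 31/1620 = 1/2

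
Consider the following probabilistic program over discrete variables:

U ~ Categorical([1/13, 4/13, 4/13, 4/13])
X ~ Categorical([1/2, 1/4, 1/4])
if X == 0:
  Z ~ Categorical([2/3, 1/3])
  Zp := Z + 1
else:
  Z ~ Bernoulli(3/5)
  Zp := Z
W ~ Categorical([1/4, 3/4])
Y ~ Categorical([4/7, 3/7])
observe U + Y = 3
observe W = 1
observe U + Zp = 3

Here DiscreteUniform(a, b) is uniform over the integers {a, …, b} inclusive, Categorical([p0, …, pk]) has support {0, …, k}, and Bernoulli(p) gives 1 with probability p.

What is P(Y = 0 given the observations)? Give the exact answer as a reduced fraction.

Enumerate traces; 5 have nonzero weight after conditioning:
  (U=2, X=0, Z=0, W=1, Y=1) weight 3/91
  (U=2, X=1, Z=1, W=1, Y=1) weight 27/1820
  (U=2, X=2, Z=1, W=1, Y=1) weight 27/1820
  (U=3, X=1, Z=0, W=1, Y=0) weight 6/455
  (U=3, X=2, Z=0, W=1, Y=0) weight 6/455
Group by Y:
  weight(Y=0) = 12/455
  weight(Y=1) = 57/910
Total weight = 12/455 + 57/910 = 81/910
P(Y=0 | obs) = 12/455 / 81/910 = 8/27
P(Y=1 | obs) = 57/910 / 81/910 = 19/27

P(Y = 0 | obs) = 8/27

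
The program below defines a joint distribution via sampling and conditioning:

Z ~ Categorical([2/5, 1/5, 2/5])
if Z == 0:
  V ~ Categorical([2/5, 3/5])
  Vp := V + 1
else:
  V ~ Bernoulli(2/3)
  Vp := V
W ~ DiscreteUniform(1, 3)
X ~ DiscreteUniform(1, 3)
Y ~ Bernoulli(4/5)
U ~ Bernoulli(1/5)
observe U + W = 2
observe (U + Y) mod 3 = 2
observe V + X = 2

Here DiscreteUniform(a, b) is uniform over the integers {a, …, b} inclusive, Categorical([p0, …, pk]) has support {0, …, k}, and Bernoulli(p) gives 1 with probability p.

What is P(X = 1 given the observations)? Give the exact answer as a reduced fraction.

P(X = 1 | obs) = 16/25

Enumerate traces; 6 have nonzero weight after conditioning:
  (Z=0, V=0, W=1, X=2, Y=1, U=1) weight 16/5625
  (Z=0, V=1, W=1, X=1, Y=1, U=1) weight 8/1875
  (Z=1, V=0, W=1, X=2, Y=1, U=1) weight 4/3375
  (Z=1, V=1, W=1, X=1, Y=1, U=1) weight 8/3375
  (Z=2, V=0, W=1, X=2, Y=1, U=1) weight 8/3375
  (Z=2, V=1, W=1, X=1, Y=1, U=1) weight 16/3375
Group by X:
  weight(X=1) = 64/5625
  weight(X=2) = 4/625
Total weight = 64/5625 + 4/625 = 4/225
P(X=1 | obs) = 64/5625 / 4/225 = 16/25
P(X=2 | obs) = 4/625 / 4/225 = 9/25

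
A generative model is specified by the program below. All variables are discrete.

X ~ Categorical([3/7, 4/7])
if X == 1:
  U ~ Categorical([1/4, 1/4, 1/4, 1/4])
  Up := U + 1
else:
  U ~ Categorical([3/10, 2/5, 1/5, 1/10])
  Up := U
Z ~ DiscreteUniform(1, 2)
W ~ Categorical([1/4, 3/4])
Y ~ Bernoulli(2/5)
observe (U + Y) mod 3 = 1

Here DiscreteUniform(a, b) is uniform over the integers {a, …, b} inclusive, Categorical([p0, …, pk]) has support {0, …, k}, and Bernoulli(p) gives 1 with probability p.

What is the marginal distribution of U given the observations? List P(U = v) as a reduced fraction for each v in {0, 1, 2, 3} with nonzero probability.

P(U=0) = 19/65, P(U=1) = 33/65, P(U=3) = 1/5

Enumerate traces; 24 have nonzero weight after conditioning:
  (X=0, U=0, Z=1, W=0, Y=1) weight 9/1400
  (X=0, U=0, Z=1, W=1, Y=1) weight 27/1400
  (X=0, U=0, Z=2, W=0, Y=1) weight 9/1400
  (X=0, U=0, Z=2, W=1, Y=1) weight 27/1400
  (X=0, U=1, Z=1, W=0, Y=0) weight 9/700
  (X=0, U=1, Z=1, W=1, Y=0) weight 27/700
  (X=0, U=1, Z=2, W=0, Y=0) weight 9/700
  (X=0, U=1, Z=2, W=1, Y=0) weight 27/700
  (X=0, U=3, Z=1, W=0, Y=1) weight 3/1400
  … 15 more
Group by U:
  weight(U=0) = 19/175
  weight(U=1) = 33/175
  weight(U=3) = 13/175
Total weight = 19/175 + 33/175 + 13/175 = 13/35
P(U=0 | obs) = 19/175 / 13/35 = 19/65
P(U=1 | obs) = 33/175 / 13/35 = 33/65
P(U=3 | obs) = 13/175 / 13/35 = 1/5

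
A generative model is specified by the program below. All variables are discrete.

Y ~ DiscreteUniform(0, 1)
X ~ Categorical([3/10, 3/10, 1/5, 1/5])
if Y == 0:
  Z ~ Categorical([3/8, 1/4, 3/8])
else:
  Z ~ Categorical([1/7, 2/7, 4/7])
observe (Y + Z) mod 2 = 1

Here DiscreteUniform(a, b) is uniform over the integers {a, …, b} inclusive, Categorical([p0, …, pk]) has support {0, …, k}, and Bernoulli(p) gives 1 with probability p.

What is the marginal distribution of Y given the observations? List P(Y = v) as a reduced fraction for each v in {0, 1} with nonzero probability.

Enumerate traces; 12 have nonzero weight after conditioning:
  (Y=0, X=0, Z=1) weight 3/80
  (Y=0, X=1, Z=1) weight 3/80
  (Y=0, X=2, Z=1) weight 1/40
  (Y=0, X=3, Z=1) weight 1/40
  (Y=1, X=0, Z=0) weight 3/140
  (Y=1, X=0, Z=2) weight 3/35
  (Y=1, X=1, Z=0) weight 3/140
  (Y=1, X=1, Z=2) weight 3/35
  … 4 more
Group by Y:
  weight(Y=0) = 1/8
  weight(Y=1) = 5/14
Total weight = 1/8 + 5/14 = 27/56
P(Y=0 | obs) = 1/8 / 27/56 = 7/27
P(Y=1 | obs) = 5/14 / 27/56 = 20/27

P(Y=0) = 7/27, P(Y=1) = 20/27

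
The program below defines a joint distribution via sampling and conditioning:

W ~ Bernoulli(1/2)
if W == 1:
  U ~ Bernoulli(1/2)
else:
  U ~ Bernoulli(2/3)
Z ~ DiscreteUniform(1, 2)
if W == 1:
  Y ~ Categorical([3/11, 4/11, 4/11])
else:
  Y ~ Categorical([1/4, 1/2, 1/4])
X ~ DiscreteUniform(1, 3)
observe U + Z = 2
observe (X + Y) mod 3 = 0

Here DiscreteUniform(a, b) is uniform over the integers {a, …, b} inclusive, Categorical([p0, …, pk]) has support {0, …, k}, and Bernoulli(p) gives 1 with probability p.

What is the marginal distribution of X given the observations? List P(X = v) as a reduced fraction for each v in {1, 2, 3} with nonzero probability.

P(X=1) = 27/88, P(X=2) = 19/44, P(X=3) = 23/88

Enumerate traces; 12 have nonzero weight after conditioning:
  (W=0, U=0, Z=2, Y=0, X=3) weight 1/144
  (W=0, U=0, Z=2, Y=1, X=2) weight 1/72
  (W=0, U=0, Z=2, Y=2, X=1) weight 1/144
  (W=0, U=1, Z=1, Y=0, X=3) weight 1/72
  (W=0, U=1, Z=1, Y=1, X=2) weight 1/36
  (W=0, U=1, Z=1, Y=2, X=1) weight 1/72
  (W=1, U=0, Z=2, Y=0, X=3) weight 1/88
  (W=1, U=0, Z=2, Y=1, X=2) weight 1/66
  … 4 more
Group by X:
  weight(X=1) = 9/176
  weight(X=2) = 19/264
  weight(X=3) = 23/528
Total weight = 9/176 + 19/264 + 23/528 = 1/6
P(X=1 | obs) = 9/176 / 1/6 = 27/88
P(X=2 | obs) = 19/264 / 1/6 = 19/44
P(X=3 | obs) = 23/528 / 1/6 = 23/88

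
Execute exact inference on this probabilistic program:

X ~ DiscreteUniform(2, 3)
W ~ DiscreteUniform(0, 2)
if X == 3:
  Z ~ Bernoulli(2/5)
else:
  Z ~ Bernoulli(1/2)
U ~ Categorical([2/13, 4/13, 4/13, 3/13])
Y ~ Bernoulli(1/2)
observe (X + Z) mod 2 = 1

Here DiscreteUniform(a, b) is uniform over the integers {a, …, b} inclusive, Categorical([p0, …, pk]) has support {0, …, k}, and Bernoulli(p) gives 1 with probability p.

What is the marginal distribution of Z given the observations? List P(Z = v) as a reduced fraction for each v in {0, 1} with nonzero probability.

P(Z=0) = 6/11, P(Z=1) = 5/11

Enumerate traces; 48 have nonzero weight after conditioning:
  (X=2, W=0, Z=1, U=0, Y=0) weight 1/156
  (X=2, W=0, Z=1, U=0, Y=1) weight 1/156
  (X=2, W=0, Z=1, U=1, Y=0) weight 1/78
  (X=2, W=0, Z=1, U=1, Y=1) weight 1/78
  (X=2, W=0, Z=1, U=2, Y=0) weight 1/78
  (X=2, W=0, Z=1, U=2, Y=1) weight 1/78
  (X=2, W=0, Z=1, U=3, Y=0) weight 1/104
  (X=2, W=0, Z=1, U=3, Y=1) weight 1/104
  (X=3, W=0, Z=0, U=0, Y=0) weight 1/130
  … 39 more
Group by Z:
  weight(Z=0) = 3/10
  weight(Z=1) = 1/4
Total weight = 3/10 + 1/4 = 11/20
P(Z=0 | obs) = 3/10 / 11/20 = 6/11
P(Z=1 | obs) = 1/4 / 11/20 = 5/11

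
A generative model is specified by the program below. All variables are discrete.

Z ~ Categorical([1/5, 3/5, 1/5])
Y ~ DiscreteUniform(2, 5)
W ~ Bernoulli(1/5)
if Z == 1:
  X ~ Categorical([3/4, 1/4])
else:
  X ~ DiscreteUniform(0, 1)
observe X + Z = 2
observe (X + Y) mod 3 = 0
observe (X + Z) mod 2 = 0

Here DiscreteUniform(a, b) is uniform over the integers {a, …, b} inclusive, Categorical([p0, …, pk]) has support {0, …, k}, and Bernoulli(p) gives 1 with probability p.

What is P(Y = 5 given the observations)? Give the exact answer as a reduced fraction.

Enumerate traces; 6 have nonzero weight after conditioning:
  (Z=1, Y=2, W=0, X=1) weight 3/100
  (Z=1, Y=2, W=1, X=1) weight 3/400
  (Z=1, Y=5, W=0, X=1) weight 3/100
  (Z=1, Y=5, W=1, X=1) weight 3/400
  (Z=2, Y=3, W=0, X=0) weight 1/50
  (Z=2, Y=3, W=1, X=0) weight 1/200
Group by Y:
  weight(Y=2) = 3/80
  weight(Y=3) = 1/40
  weight(Y=5) = 3/80
Total weight = 3/80 + 1/40 + 3/80 = 1/10
P(Y=2 | obs) = 3/80 / 1/10 = 3/8
P(Y=3 | obs) = 1/40 / 1/10 = 1/4
P(Y=5 | obs) = 3/80 / 1/10 = 3/8

P(Y = 5 | obs) = 3/8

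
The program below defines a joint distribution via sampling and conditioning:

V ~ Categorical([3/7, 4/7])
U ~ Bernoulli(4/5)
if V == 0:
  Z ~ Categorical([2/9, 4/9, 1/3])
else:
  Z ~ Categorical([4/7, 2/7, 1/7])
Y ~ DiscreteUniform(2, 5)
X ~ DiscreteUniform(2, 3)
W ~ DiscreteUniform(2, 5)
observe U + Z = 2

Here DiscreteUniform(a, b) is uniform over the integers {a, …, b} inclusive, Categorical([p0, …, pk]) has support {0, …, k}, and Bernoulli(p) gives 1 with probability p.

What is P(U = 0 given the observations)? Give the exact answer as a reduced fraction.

Enumerate traces; 128 have nonzero weight after conditioning:
  (V=0, U=0, Z=2, Y=2, X=2, W=2) weight 1/1120
  (V=0, U=0, Z=2, Y=2, X=2, W=3) weight 1/1120
  (V=0, U=0, Z=2, Y=2, X=2, W=4) weight 1/1120
  (V=0, U=0, Z=2, Y=2, X=2, W=5) weight 1/1120
  (V=0, U=0, Z=2, Y=2, X=3, W=2) weight 1/1120
  (V=0, U=0, Z=2, Y=2, X=3, W=3) weight 1/1120
  (V=0, U=0, Z=2, Y=2, X=3, W=4) weight 1/1120
  (V=0, U=0, Z=2, Y=2, X=3, W=5) weight 1/1120
  (V=0, U=1, Z=1, Y=2, X=2, W=2) weight 1/210
  … 119 more
Group by U:
  weight(U=0) = 11/245
  weight(U=1) = 208/735
Total weight = 11/245 + 208/735 = 241/735
P(U=0 | obs) = 11/245 / 241/735 = 33/241
P(U=1 | obs) = 208/735 / 241/735 = 208/241

P(U = 0 | obs) = 33/241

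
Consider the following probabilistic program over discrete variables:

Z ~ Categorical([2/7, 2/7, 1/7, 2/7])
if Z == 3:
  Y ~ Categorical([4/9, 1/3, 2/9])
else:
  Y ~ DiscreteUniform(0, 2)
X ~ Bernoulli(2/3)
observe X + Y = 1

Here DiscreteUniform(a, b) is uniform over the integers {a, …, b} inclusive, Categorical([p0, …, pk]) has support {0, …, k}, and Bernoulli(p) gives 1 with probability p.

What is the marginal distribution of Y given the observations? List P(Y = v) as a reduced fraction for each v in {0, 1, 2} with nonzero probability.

Enumerate traces; 8 have nonzero weight after conditioning:
  (Z=0, Y=0, X=1) weight 4/63
  (Z=0, Y=1, X=0) weight 2/63
  (Z=1, Y=0, X=1) weight 4/63
  (Z=1, Y=1, X=0) weight 2/63
  (Z=2, Y=0, X=1) weight 2/63
  (Z=2, Y=1, X=0) weight 1/63
  (Z=3, Y=0, X=1) weight 16/189
  (Z=3, Y=1, X=0) weight 2/63
Group by Y:
  weight(Y=0) = 46/189
  weight(Y=1) = 1/9
Total weight = 46/189 + 1/9 = 67/189
P(Y=0 | obs) = 46/189 / 67/189 = 46/67
P(Y=1 | obs) = 1/9 / 67/189 = 21/67

P(Y=0) = 46/67, P(Y=1) = 21/67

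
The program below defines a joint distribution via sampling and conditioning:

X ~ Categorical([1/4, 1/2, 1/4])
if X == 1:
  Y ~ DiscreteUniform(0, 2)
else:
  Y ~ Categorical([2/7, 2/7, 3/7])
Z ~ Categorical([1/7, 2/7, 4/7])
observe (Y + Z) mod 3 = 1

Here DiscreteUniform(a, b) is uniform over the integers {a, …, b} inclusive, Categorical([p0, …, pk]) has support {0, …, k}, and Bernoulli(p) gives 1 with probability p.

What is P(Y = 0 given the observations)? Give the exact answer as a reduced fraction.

P(Y = 0 | obs) = 26/103

Enumerate traces; 9 have nonzero weight after conditioning:
  (X=0, Y=0, Z=1) weight 1/49
  (X=0, Y=1, Z=0) weight 1/98
  (X=0, Y=2, Z=2) weight 3/49
  (X=1, Y=0, Z=1) weight 1/21
  (X=1, Y=1, Z=0) weight 1/42
  (X=1, Y=2, Z=2) weight 2/21
  (X=2, Y=0, Z=1) weight 1/49
  (X=2, Y=1, Z=0) weight 1/98
  … 1 more
Group by Y:
  weight(Y=0) = 13/147
  weight(Y=1) = 13/294
  weight(Y=2) = 32/147
Total weight = 13/147 + 13/294 + 32/147 = 103/294
P(Y=0 | obs) = 13/147 / 103/294 = 26/103
P(Y=1 | obs) = 13/294 / 103/294 = 13/103
P(Y=2 | obs) = 32/147 / 103/294 = 64/103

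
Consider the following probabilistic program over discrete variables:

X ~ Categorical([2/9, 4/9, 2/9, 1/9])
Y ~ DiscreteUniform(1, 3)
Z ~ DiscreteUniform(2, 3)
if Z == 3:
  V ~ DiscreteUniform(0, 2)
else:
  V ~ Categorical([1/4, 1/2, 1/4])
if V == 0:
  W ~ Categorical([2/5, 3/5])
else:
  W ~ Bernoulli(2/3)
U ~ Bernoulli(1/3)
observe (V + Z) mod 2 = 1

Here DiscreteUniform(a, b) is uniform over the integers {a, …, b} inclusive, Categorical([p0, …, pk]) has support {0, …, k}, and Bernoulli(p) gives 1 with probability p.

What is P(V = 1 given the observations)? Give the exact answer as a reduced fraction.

Enumerate traces; 144 have nonzero weight after conditioning:
  (X=0, Y=1, Z=2, V=1, W=0, U=0) weight 1/243
  (X=0, Y=1, Z=2, V=1, W=0, U=1) weight 1/486
  (X=0, Y=1, Z=2, V=1, W=1, U=0) weight 2/243
  (X=0, Y=1, Z=2, V=1, W=1, U=1) weight 1/243
  (X=0, Y=1, Z=3, V=0, W=0, U=0) weight 4/1215
  (X=0, Y=1, Z=3, V=0, W=0, U=1) weight 2/1215
  (X=0, Y=1, Z=3, V=0, W=1, U=0) weight 2/405
  (X=0, Y=1, Z=3, V=0, W=1, U=1) weight 1/405
  (X=0, Y=1, Z=3, V=2, W=0, U=0) weight 2/729
  … 135 more
Group by V:
  weight(V=0) = 1/6
  weight(V=1) = 1/4
  weight(V=2) = 1/6
Total weight = 1/6 + 1/4 + 1/6 = 7/12
P(V=0 | obs) = 1/6 / 7/12 = 2/7
P(V=1 | obs) = 1/4 / 7/12 = 3/7
P(V=2 | obs) = 1/6 / 7/12 = 2/7

P(V = 1 | obs) = 3/7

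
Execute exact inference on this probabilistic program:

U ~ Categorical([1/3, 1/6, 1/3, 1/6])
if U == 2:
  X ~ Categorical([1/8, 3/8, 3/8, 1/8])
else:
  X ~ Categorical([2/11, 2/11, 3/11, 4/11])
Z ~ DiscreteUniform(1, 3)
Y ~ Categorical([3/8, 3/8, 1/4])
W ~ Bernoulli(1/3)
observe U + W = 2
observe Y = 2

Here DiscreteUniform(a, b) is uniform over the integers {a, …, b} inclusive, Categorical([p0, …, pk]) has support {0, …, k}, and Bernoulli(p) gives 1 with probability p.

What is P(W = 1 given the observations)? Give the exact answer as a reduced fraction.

P(W = 1 | obs) = 1/5

Enumerate traces; 24 have nonzero weight after conditioning:
  (U=1, X=0, Z=1, Y=2, W=1) weight 1/1188
  (U=1, X=0, Z=2, Y=2, W=1) weight 1/1188
  (U=1, X=0, Z=3, Y=2, W=1) weight 1/1188
  (U=1, X=1, Z=1, Y=2, W=1) weight 1/1188
  (U=1, X=1, Z=2, Y=2, W=1) weight 1/1188
  (U=1, X=1, Z=3, Y=2, W=1) weight 1/1188
  (U=1, X=2, Z=1, Y=2, W=1) weight 1/792
  (U=1, X=2, Z=2, Y=2, W=1) weight 1/792
  (U=2, X=0, Z=1, Y=2, W=0) weight 1/432
  … 15 more
Group by W:
  weight(W=0) = 1/18
  weight(W=1) = 1/72
Total weight = 1/18 + 1/72 = 5/72
P(W=0 | obs) = 1/18 / 5/72 = 4/5
P(W=1 | obs) = 1/72 / 5/72 = 1/5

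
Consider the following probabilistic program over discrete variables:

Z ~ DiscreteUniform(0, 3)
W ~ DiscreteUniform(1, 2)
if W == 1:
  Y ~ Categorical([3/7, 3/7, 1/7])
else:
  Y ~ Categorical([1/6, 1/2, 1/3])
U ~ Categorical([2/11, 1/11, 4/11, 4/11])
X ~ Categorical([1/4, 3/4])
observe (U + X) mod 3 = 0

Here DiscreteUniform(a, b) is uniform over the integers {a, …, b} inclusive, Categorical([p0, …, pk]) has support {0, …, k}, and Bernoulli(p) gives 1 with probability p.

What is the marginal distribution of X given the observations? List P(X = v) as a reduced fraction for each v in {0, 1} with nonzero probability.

P(X=0) = 1/3, P(X=1) = 2/3

Enumerate traces; 72 have nonzero weight after conditioning:
  (Z=0, W=1, Y=0, U=0, X=0) weight 3/1232
  (Z=0, W=1, Y=0, U=2, X=1) weight 9/616
  (Z=0, W=1, Y=0, U=3, X=0) weight 3/616
  (Z=0, W=1, Y=1, U=0, X=0) weight 3/1232
  (Z=0, W=1, Y=1, U=2, X=1) weight 9/616
  (Z=0, W=1, Y=1, U=3, X=0) weight 3/616
  (Z=0, W=1, Y=2, U=0, X=0) weight 1/1232
  (Z=0, W=1, Y=2, U=2, X=1) weight 3/616
  … 64 more
Group by X:
  weight(X=0) = 3/22
  weight(X=1) = 3/11
Total weight = 3/22 + 3/11 = 9/22
P(X=0 | obs) = 3/22 / 9/22 = 1/3
P(X=1 | obs) = 3/11 / 9/22 = 2/3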